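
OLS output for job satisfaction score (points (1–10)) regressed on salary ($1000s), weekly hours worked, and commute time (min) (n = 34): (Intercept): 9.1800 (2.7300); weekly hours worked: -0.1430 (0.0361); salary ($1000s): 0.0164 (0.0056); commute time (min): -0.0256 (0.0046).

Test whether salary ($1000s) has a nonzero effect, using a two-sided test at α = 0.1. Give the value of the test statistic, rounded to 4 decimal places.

Read off: b = 0.0164, SE = 0.0056 for salary ($1000s).
H₀: β₁ = 0 vs H₁: β₁ ≠ 0.
t = 0.0164 / 0.0056 = 2.9286.
df = n − k − 1 = 34 − 3 − 1 = 30.
Two-sided p ≈ 0.0064, which is < 0.1, so reject H₀.
There is evidence that salary ($1000s) is associated with job satisfaction score, holding the other predictors fixed.

t = 2.9286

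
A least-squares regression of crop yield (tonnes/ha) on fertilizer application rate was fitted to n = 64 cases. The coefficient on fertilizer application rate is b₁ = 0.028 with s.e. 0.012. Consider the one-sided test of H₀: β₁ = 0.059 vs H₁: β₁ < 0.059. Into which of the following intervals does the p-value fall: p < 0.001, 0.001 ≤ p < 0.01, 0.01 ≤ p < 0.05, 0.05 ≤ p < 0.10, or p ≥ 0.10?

t = (0.028 − 0.059) / 0.012 = -2.583.
df = n − 2 = 64 − 2 = 62.
One-sided p = P(T_{62} < t) ≈ 0.0061.
So 0.001 ≤ p < 0.01.

0.001 ≤ p < 0.01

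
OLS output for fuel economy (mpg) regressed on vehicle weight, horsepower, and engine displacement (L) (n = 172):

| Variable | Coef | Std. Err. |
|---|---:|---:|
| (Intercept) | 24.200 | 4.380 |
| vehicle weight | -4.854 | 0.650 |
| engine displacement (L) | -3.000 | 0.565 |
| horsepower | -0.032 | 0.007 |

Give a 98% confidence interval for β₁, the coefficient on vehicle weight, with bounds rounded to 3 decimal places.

Read off: b = -4.854, SE = 0.650 for vehicle weight.
df = n − k − 1 = 172 − 3 − 1 = 168.
t* = t_{0.01, 168} = 2.348749.
Margin = t* × SE = 2.348749 × 0.650 = 1.52669.
CI: -4.854 ± 1.52669 → (-6.381, -3.327).

(-6.381, -3.327)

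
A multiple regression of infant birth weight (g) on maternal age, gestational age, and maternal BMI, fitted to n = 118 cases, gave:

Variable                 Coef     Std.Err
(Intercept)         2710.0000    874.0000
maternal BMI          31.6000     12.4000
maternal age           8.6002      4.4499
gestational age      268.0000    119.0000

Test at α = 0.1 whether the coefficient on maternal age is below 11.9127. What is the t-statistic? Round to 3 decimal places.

t = -0.744

Read off: b = 8.6002, SE = 4.4499 for maternal age.
H₀: β₁ = 11.9127 vs H₁: β₁ < 11.9127.
t = (8.6002 − 11.9127) / 4.4499 = -0.744.
df = n − k − 1 = 118 − 3 − 1 = 114.
One-sided p ≈ 0.2291, which is ≥ 0.1, so fail to reject H₀.
The data do not give significant evidence that the true slope on maternal age is below 11.9127 g per unit, holding the other predictors fixed.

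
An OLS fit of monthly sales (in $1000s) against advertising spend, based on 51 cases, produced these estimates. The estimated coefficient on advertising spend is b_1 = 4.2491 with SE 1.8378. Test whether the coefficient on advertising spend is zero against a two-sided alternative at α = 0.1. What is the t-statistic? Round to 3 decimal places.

H₀: β₁ = 0 vs H₁: β₁ ≠ 0.
t = (b_1 − β₁⁰)/SE = 4.2491 / 1.8378 = 2.312.
df = n − 2 = 51 − 2 = 49.
Two-sided p ≈ 0.0250, which is < 0.1, so reject H₀.
There is evidence that advertising spend is associated with monthly sales.

t = 2.312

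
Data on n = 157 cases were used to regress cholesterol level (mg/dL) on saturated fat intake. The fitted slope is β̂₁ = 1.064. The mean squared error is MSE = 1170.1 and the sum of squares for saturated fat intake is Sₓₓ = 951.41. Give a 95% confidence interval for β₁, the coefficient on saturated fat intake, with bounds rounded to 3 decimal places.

SE(β̂₁) = √(MSE/Sₓₓ) = √(1170.1/951.41) = 1.10899.
df = n − 2 = 155.
t* = t_{0.025, 155} = 1.975387.
Margin = t* × SE = 1.975387 × 1.10899 = 2.19068.
CI: 1.064 ± 2.19068 → (-1.127, 3.255).
With 95% confidence, each one-unit increase in saturated fat intake is associated with a change of between -1.127 and 3.255 mg/dL in cholesterol level.

(-1.127, 3.255)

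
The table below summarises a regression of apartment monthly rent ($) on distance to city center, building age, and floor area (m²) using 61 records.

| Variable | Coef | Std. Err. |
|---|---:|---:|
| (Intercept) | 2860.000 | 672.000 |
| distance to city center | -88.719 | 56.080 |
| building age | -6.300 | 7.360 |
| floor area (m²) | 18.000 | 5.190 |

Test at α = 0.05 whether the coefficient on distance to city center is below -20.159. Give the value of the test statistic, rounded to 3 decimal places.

Read off: b = -88.719, SE = 56.080 for distance to city center.
H₀: β₁ = -20.159 vs H₁: β₁ < -20.159.
t = (-88.719 − (-20.159)) / 56.080 = -1.223.
df = n − k − 1 = 61 − 3 − 1 = 57.
One-sided p ≈ 0.1133, which is ≥ 0.05, so fail to reject H₀.
The data do not give significant evidence that the true slope on distance to city center is below -20.159 $ per unit, holding the other predictors fixed.

t = -1.223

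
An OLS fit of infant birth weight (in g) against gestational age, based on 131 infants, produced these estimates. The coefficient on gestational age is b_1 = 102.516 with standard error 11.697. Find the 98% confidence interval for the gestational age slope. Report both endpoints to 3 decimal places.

df = n − 2 = 131 − 2 = 129.
t* = t_{0.01, 129} = 2.355602.
Margin = t* × SE = 2.355602 × 11.697 = 27.55348.
CI: 102.516 ± 27.55348 → (74.963, 130.069).
With 98% confidence, each one-unit increase in gestational age is associated with a change of between 74.963 and 130.069 g in infant birth weight.

(74.963, 130.069)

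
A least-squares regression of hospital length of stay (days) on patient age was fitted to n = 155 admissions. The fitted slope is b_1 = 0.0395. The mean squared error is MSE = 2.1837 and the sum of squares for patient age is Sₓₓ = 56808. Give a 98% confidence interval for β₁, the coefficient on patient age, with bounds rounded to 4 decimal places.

(0.0249, 0.0541)

SE(b_1) = √(MSE/Sₓₓ) = √(2.1837/56808) = 0.0062.
df = n − 2 = 153.
t* = t_{0.01, 153} = 2.350967.
Margin = t* × SE = 2.350967 × 0.0062 = 0.014576.
CI: 0.0395 ± 0.014576 → (0.0249, 0.0541).
With 98% confidence, each one-unit increase in patient age is associated with a change of between 0.0249 and 0.0541 days in hospital length of stay.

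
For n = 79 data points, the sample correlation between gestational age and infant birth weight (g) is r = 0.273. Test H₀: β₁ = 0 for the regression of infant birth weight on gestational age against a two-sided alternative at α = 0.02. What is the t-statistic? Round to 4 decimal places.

t = r·√(n − 2)/√(1 − r²) = 0.273·√77/√0.925471 = 2.4902.
df = n − 2 = 77.
Two-sided p ≈ 0.0149, which is < 0.02, so reject H₀.
There is evidence of a linear association between gestational age and infant birth weight.

t = 2.4902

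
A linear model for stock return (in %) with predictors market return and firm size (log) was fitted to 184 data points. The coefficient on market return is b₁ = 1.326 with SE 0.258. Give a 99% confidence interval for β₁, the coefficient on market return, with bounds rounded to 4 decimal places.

df = n − k − 1 = 184 − 2 − 1 = 181.
t* = t_{0.005, 181} = 2.603264.
Margin = t* × SE = 2.603264 × 0.258 = 0.671642.
CI: 1.326 ± 0.671642 → (0.6544, 1.9976).
With 99% confidence, each one-unit increase in market return is associated with a change of between 0.6544 and 1.9976 % in stock return, holding the other predictors fixed.

(0.6544, 1.9976)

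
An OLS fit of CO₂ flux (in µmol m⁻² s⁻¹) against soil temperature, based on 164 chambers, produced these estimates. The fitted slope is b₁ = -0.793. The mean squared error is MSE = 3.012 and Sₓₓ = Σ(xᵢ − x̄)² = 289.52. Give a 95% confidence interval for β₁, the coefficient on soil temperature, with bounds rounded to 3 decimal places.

(-0.994, -0.592)

SE(b₁) = √(MSE/Sₓₓ) = √(3.012/289.52) = 0.101997.
df = n − 2 = 162.
t* = t_{0.025, 162} = 1.974716.
Margin = t* × SE = 1.974716 × 0.101997 = 0.20142.
CI: -0.793 ± 0.20142 → (-0.994, -0.592).
With 95% confidence, each one-unit increase in soil temperature is associated with a change of between -0.994 and -0.592 µmol m⁻² s⁻¹ in CO₂ flux.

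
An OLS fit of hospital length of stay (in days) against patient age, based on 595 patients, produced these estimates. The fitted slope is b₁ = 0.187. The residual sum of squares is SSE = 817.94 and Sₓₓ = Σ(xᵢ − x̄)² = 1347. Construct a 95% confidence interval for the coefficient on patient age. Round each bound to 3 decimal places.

(0.124, 0.250)

MSE = SSE/(n − 2) = 817.94/593 = 1.37933.
SE(b₁) = √(MSE/Sₓₓ) = √(1.37933/1347) = 0.032.
df = n − 2 = 593.
t* = t_{0.025, 593} = 1.963972.
Margin = t* × SE = 1.963972 × 0.032 = 0.06285.
CI: 0.187 ± 0.06285 → (0.124, 0.250).
With 95% confidence, each one-unit increase in patient age is associated with a change of between 0.124 and 0.250 days in hospital length of stay.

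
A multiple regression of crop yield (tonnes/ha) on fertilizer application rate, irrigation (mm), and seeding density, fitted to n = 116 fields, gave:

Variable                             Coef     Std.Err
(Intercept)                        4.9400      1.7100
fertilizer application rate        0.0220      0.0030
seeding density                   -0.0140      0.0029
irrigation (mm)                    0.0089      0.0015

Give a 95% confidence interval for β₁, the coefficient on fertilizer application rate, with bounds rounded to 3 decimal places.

(0.016, 0.028)

Read off: b = 0.0220, SE = 0.0030 for fertilizer application rate.
df = n − k − 1 = 116 − 3 − 1 = 112.
t* = t_{0.025, 112} = 1.981372.
Margin = t* × SE = 1.981372 × 0.0030 = 0.00594.
CI: 0.0220 ± 0.00594 → (0.016, 0.028).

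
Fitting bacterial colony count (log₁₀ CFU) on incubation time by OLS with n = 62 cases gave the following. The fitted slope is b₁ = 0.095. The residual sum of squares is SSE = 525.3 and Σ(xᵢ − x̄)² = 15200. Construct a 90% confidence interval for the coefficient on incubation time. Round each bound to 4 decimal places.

MSE = SSE/(n − 2) = 525.3/60 = 8.755.
SE(b₁) = √(MSE/Sₓₓ) = √(8.755/15200) = 0.0239997.
df = n − 2 = 60.
t* = t_{0.05, 60} = 1.670649.
Margin = t* × SE = 1.670649 × 0.0239997 = 0.040095.
CI: 0.095 ± 0.040095 → (0.0549, 0.1351).
With 90% confidence, each one-unit increase in incubation time is associated with a change of between 0.0549 and 0.1351 log₁₀ CFU in bacterial colony count.

(0.0549, 0.1351)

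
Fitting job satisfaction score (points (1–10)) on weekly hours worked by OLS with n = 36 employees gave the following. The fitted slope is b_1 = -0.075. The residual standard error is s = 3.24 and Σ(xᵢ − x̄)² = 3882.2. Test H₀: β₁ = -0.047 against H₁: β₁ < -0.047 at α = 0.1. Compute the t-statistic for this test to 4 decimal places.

t = -0.5385

SE(b_1) = s/√Sₓₓ = 3.24/√3882.2 = 0.0520003.
t = (-0.075 − (-0.047)) / 0.0520003 = -0.5385.
df = n − 2 = 34.
One-sided p ≈ 0.2969, which is ≥ 0.1, so fail to reject H₀.
The data do not give significant evidence that the true slope on weekly hours worked is below -0.047 points (1–10) per unit.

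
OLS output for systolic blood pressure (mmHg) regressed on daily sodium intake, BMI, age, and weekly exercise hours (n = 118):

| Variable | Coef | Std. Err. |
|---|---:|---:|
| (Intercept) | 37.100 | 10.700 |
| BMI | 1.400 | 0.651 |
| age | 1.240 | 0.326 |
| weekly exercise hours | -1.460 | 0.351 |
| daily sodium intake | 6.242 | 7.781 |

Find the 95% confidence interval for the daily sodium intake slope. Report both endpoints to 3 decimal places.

(-9.174, 21.658)

Read off: b = 6.242, SE = 7.781 for daily sodium intake.
df = n − k − 1 = 118 − 4 − 1 = 113.
t* = t_{0.025, 113} = 1.98118.
Margin = t* × SE = 1.98118 × 7.781 = 15.41556.
CI: 6.242 ± 15.41556 → (-9.174, 21.658).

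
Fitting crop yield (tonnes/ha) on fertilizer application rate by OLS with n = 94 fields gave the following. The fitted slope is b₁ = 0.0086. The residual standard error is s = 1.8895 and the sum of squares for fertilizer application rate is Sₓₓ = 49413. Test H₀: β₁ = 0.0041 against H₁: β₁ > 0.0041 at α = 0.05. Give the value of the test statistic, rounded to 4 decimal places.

SE(b₁) = s/√Sₓₓ = 1.8895/√49413 = 0.00850014.
t = (0.0086 − 0.0041) / 0.00850014 = 0.5294.
df = n − 2 = 92.
One-sided p ≈ 0.2989, which is ≥ 0.05, so fail to reject H₀.
The data do not give significant evidence that the true slope on fertilizer application rate exceeds 0.0041 tonnes/ha per unit.

t = 0.5294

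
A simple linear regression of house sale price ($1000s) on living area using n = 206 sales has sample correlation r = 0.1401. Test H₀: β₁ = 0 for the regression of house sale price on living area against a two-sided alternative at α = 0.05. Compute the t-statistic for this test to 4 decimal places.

t = 2.0210

t = r·√(n − 2)/√(1 − r²) = 0.1401·√204/√0.980372 = 2.0210.
df = n − 2 = 204.
Two-sided p ≈ 0.0446, which is < 0.05, so reject H₀.
There is evidence of a linear association between living area and house sale price.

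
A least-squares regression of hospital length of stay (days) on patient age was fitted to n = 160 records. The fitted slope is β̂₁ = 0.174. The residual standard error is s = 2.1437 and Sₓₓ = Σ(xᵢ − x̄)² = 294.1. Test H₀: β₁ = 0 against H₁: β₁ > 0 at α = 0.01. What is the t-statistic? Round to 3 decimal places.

t = 1.392

SE(β̂₁) = s/√Sₓₓ = 2.1437/√294.1 = 0.125002.
t = 0.174 / 0.125002 = 1.392.
df = n − 2 = 158.
One-sided p ≈ 0.0829, which is ≥ 0.01, so fail to reject H₀.
The data do not give significant evidence that the true slope on patient age is positive.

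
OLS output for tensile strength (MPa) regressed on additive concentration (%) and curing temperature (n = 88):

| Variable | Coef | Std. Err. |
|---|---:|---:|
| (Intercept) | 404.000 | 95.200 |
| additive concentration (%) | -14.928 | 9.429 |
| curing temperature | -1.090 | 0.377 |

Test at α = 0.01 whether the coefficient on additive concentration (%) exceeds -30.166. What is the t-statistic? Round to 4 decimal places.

t = 1.6161

Read off: b = -14.928, SE = 9.429 for additive concentration (%).
H₀: β₁ = -30.166 vs H₁: β₁ > -30.166.
t = (-14.928 − (-30.166)) / 9.429 = 1.6161.
df = n − k − 1 = 88 − 2 − 1 = 85.
One-sided p ≈ 0.0549, which is ≥ 0.01, so fail to reject H₀.
The data do not give significant evidence that the true slope on additive concentration (%) exceeds -30.166 MPa per unit, holding the other predictors fixed.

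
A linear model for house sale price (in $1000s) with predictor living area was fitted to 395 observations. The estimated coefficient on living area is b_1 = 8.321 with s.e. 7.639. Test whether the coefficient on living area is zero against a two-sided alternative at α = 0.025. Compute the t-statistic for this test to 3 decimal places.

H₀: β₁ = 0 vs H₁: β₁ ≠ 0.
t = (b_1 − β₁⁰)/SE = 8.321 / 7.639 = 1.089.
df = n − 2 = 395 − 2 = 393.
Two-sided p ≈ 0.2767, which is ≥ 0.025, so fail to reject H₀.
The data do not give significant evidence of an association between living area and house sale price.

t = 1.089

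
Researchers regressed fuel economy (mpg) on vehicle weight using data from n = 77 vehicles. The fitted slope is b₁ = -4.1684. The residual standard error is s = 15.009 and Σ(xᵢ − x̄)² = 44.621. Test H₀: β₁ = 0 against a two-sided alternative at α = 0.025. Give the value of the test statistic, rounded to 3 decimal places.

SE(b₁) = s/√Sₓₓ = 15.009/√44.621 = 2.24689.
t = -4.1684 / 2.24689 = -1.855.
df = n − 2 = 75.
Two-sided p ≈ 0.0675, which is ≥ 0.025, so fail to reject H₀.
The data do not give significant evidence of an association between vehicle weight and fuel economy.

t = -1.855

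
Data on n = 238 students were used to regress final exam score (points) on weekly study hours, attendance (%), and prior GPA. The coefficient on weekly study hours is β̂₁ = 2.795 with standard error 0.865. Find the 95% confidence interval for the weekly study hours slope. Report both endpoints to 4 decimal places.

(1.0908, 4.4992)

df = n − k − 1 = 238 − 3 − 1 = 234.
t* = t_{0.025, 234} = 1.970154.
Margin = t* × SE = 1.970154 × 0.865 = 1.704183.
CI: 2.795 ± 1.704183 → (1.0908, 4.4992).
With 95% confidence, each one-unit increase in weekly study hours is associated with a change of between 1.0908 and 4.4992 points in final exam score, holding the other predictors fixed.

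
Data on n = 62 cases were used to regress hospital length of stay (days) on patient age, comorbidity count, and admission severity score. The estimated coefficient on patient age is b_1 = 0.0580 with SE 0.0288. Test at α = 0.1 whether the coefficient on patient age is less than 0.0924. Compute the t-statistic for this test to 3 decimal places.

t = -1.194

H₀: β₁ = 0.0924 vs H₁: β₁ < 0.0924.
t = (b_1 − β₁⁰)/SE = (0.0580 − 0.0924) / 0.0288 = -1.194.
df = n − k − 1 = 62 − 3 − 1 = 58.
One-sided p ≈ 0.1186, which is ≥ 0.1, so fail to reject H₀.
The data do not give significant evidence that the true slope on patient age is below 0.0924 days per unit, holding the other predictors fixed.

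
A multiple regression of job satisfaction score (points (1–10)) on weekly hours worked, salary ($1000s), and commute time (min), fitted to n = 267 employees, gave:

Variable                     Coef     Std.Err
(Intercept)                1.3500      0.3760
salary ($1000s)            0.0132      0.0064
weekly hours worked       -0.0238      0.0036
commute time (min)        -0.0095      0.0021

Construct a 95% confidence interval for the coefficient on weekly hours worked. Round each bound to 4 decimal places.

Read off: b = -0.0238, SE = 0.0036 for weekly hours worked.
df = n − k − 1 = 267 − 3 − 1 = 263.
t* = t_{0.025, 263} = 1.969025.
Margin = t* × SE = 1.969025 × 0.0036 = 0.007088.
CI: -0.0238 ± 0.007088 → (-0.0309, -0.0167).

(-0.0309, -0.0167)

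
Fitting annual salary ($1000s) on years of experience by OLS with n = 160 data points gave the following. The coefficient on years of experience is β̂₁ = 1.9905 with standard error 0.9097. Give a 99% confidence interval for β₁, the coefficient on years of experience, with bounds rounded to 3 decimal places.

df = n − 2 = 160 − 2 = 158.
t* = t_{0.005, 158} = 2.607304.
Margin = t* × SE = 2.607304 × 0.9097 = 2.37186.
CI: 1.9905 ± 2.37186 → (-0.381, 4.362).
With 99% confidence, each one-unit increase in years of experience is associated with a change of between -0.381 and 4.362 $1000s in annual salary.

(-0.381, 4.362)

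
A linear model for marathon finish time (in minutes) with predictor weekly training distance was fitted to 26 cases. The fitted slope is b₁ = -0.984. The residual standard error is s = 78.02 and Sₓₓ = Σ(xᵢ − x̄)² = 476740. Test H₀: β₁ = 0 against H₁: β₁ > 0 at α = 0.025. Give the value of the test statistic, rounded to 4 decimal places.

SE(b₁) = s/√Sₓₓ = 78.02/√476740 = 0.112997.
t = -0.984 / 0.112997 = -8.7082.
df = n − 2 = 24.
One-sided p ≈ 1.0000, which is ≥ 0.025, so fail to reject H₀.
The data do not give significant evidence that the true slope on weekly training distance is positive.

t = -8.7082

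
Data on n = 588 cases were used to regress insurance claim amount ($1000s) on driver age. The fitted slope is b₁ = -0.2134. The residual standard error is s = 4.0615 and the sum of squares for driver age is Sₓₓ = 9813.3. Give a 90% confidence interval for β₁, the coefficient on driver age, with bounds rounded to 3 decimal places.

SE(b₁) = s/√Sₓₓ = 4.0615/√9813.3 = 0.0409995.
df = n − 2 = 586.
t* = t_{0.05, 586} = 1.647458.
Margin = t* × SE = 1.647458 × 0.0409995 = 0.06755.
CI: -0.2134 ± 0.06755 → (-0.281, -0.146).
With 90% confidence, each one-unit increase in driver age is associated with a change of between -0.281 and -0.146 $1000s in insurance claim amount.

(-0.281, -0.146)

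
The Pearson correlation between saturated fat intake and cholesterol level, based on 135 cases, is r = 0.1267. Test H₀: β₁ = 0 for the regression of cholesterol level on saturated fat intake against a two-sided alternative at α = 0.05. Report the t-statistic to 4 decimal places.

t = r·√(n − 2)/√(1 − r²) = 0.1267·√133/√0.983947 = 1.4730.
df = n − 2 = 133.
Two-sided p ≈ 0.1431, which is ≥ 0.05, so fail to reject H₀.
The data do not give significant evidence of a linear association between saturated fat intake and cholesterol level.

t = 1.4730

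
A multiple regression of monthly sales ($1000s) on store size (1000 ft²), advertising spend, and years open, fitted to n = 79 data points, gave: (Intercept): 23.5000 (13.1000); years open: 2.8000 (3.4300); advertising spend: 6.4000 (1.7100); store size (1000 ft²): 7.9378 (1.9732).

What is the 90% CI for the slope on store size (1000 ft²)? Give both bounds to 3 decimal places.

(4.652, 11.224)

Read off: b = 7.9378, SE = 1.9732 for store size (1000 ft²).
df = n − k − 1 = 79 − 3 − 1 = 75.
t* = t_{0.05, 75} = 1.665425.
Margin = t* × SE = 1.665425 × 1.9732 = 3.28622.
CI: 7.9378 ± 3.28622 → (4.652, 11.224).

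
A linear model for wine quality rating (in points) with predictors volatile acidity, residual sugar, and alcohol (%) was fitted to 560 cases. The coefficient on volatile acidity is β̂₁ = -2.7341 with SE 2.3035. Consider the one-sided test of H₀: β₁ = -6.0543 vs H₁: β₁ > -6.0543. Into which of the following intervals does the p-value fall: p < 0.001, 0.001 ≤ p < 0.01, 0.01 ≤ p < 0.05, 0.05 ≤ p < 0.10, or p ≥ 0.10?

0.05 ≤ p < 0.10

t = (-2.7341 − (-6.0543)) / 2.3035 = 1.441.
df = n − k − 1 = 560 − 3 − 1 = 556.
One-sided p = P(T_{556} > t) ≈ 0.0750.
So 0.05 ≤ p < 0.10.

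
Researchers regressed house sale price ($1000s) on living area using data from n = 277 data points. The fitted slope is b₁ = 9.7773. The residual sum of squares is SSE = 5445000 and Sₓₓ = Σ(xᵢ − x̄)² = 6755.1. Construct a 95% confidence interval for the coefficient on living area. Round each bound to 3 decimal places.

(6.407, 13.148)

MSE = SSE/(n − 2) = 5445000/275 = 19800.
SE(b₁) = √(MSE/Sₓₓ) = √(19800/6755.1) = 1.71205.
df = n − 2 = 275.
t* = t_{0.025, 275} = 1.968628.
Margin = t* × SE = 1.968628 × 1.71205 = 3.37039.
CI: 9.7773 ± 3.37039 → (6.407, 13.148).
With 95% confidence, each one-unit increase in living area is associated with a change of between 6.407 and 13.148 $1000s in house sale price.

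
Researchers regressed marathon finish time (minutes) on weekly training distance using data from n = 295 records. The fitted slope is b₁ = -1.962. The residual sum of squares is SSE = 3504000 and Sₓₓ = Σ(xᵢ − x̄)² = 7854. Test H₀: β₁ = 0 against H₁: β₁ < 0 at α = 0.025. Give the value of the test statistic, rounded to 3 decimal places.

MSE = SSE/(n − 2) = 3504000/293 = 11959.
SE(b₁) = √(MSE/Sₓₓ) = √(11959/7854) = 1.23396.
t = -1.962 / 1.23396 = -1.590.
df = n − 2 = 293.
One-sided p ≈ 0.0565, which is ≥ 0.025, so fail to reject H₀.
The data do not give significant evidence that the true slope on weekly training distance is negative.

t = -1.590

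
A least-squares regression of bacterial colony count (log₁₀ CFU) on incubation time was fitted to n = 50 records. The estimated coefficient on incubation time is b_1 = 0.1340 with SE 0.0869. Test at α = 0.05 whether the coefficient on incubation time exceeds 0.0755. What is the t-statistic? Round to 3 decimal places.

t = 0.673

H₀: β₁ = 0.0755 vs H₁: β₁ > 0.0755.
t = (b_1 − β₁⁰)/SE = (0.1340 − 0.0755) / 0.0869 = 0.673.
df = n − 2 = 50 − 2 = 48.
One-sided p ≈ 0.2520, which is ≥ 0.05, so fail to reject H₀.
The data do not give significant evidence that the true slope on incubation time exceeds 0.0755 log₁₀ CFU per unit.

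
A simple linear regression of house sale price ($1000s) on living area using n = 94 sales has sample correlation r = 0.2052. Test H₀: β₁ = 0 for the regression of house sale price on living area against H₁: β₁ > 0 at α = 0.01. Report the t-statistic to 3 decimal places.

t = r·√(n − 2)/√(1 − r²) = 0.2052·√92/√0.957893 = 2.011.
df = n − 2 = 92.
One-sided p ≈ 0.0236, which is ≥ 0.01, so fail to reject H₀.
The data do not give significant evidence of a linear association between living area and house sale price.

t = 2.011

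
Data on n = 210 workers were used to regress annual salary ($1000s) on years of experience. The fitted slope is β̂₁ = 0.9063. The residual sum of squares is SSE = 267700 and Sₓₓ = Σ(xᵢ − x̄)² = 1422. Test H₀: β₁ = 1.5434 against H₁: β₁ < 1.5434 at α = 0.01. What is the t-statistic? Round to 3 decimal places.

MSE = SSE/(n − 2) = 267700/208 = 1287.02.
SE(β̂₁) = √(MSE/Sₓₓ) = √(1287.02/1422) = 0.951355.
t = (0.9063 − 1.5434) / 0.951355 = -0.670.
df = n − 2 = 208.
One-sided p ≈ 0.2519, which is ≥ 0.01, so fail to reject H₀.
The data do not give significant evidence that the true slope on years of experience is below 1.5434 $1000s per unit.

t = -0.670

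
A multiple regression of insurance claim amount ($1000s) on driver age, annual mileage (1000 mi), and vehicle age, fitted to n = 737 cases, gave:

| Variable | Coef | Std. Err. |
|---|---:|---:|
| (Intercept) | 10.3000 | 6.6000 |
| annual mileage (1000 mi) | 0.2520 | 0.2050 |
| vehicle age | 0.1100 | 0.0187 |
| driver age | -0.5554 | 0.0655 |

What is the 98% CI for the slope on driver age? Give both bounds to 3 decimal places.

Read off: b = -0.5554, SE = 0.0655 for driver age.
df = n − k − 1 = 737 − 3 − 1 = 733.
t* = t_{0.01, 733} = 2.331446.
Margin = t* × SE = 2.331446 × 0.0655 = 0.15271.
CI: -0.5554 ± 0.15271 → (-0.708, -0.403).

(-0.708, -0.403)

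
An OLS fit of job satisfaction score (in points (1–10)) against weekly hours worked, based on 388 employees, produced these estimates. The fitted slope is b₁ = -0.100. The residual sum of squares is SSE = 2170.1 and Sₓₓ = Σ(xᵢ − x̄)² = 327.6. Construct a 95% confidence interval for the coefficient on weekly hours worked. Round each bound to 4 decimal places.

(-0.3576, 0.1576)

MSE = SSE/(n − 2) = 2170.1/386 = 5.62202.
SE(b₁) = √(MSE/Sₓₓ) = √(5.62202/327.6) = 0.131001.
df = n − 2 = 386.
t* = t_{0.025, 386} = 1.966129.
Margin = t* × SE = 1.966129 × 0.131001 = 0.257565.
CI: -0.100 ± 0.257565 → (-0.3576, 0.1576).
With 95% confidence, each one-unit increase in weekly hours worked is associated with a change of between -0.3576 and 0.1576 points (1–10) in job satisfaction score.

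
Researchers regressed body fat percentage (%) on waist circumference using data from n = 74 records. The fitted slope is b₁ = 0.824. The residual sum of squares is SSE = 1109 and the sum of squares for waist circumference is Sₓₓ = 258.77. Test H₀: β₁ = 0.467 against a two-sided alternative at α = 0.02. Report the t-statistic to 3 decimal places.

MSE = SSE/(n − 2) = 1109/72 = 15.4028.
SE(b₁) = √(MSE/Sₓₓ) = √(15.4028/258.77) = 0.243973.
t = (0.824 − 0.467) / 0.243973 = 1.463.
df = n − 2 = 72.
Two-sided p ≈ 0.1477, which is ≥ 0.02, so fail to reject H₀.
The data are consistent with a true slope of 0.467 % per unit of waist circumference.

t = 1.463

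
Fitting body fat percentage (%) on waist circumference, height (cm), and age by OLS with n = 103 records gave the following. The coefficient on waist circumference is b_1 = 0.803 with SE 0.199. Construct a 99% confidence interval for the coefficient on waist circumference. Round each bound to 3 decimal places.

(0.280, 1.326)

df = n − k − 1 = 103 − 3 − 1 = 99.
t* = t_{0.005, 99} = 2.626405.
Margin = t* × SE = 2.626405 × 0.199 = 0.52265.
CI: 0.803 ± 0.52265 → (0.280, 1.326).
With 99% confidence, each one-unit increase in waist circumference is associated with a change of between 0.280 and 1.326 % in body fat percentage, holding the other predictors fixed.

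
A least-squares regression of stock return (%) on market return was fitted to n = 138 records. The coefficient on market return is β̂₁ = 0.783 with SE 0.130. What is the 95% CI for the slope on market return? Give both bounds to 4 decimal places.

df = n − 2 = 138 − 2 = 136.
t* = t_{0.025, 136} = 1.977561.
Margin = t* × SE = 1.977561 × 0.130 = 0.257083.
CI: 0.783 ± 0.257083 → (0.5259, 1.0401).
With 95% confidence, each one-unit increase in market return is associated with a change of between 0.5259 and 1.0401 % in stock return.

(0.5259, 1.0401)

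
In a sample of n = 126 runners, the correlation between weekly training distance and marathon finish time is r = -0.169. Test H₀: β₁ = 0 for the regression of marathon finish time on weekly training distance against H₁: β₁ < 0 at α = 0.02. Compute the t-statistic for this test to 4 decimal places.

t = -1.9094

t = r·√(n − 2)/√(1 − r²) = -0.169·√124/√0.971439 = -1.9094.
df = n − 2 = 124.
One-sided p ≈ 0.0293, which is ≥ 0.02, so fail to reject H₀.
The data do not give significant evidence of a linear association between weekly training distance and marathon finish time.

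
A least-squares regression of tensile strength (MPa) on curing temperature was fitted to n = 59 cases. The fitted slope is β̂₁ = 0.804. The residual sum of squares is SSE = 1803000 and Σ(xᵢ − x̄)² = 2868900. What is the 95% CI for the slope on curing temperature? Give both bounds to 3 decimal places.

(0.594, 1.014)

MSE = SSE/(n − 2) = 1803000/57 = 31631.6.
SE(β̂₁) = √(MSE/Sₓₓ) = √(31631.6/2868900) = 0.105003.
df = n − 2 = 57.
t* = t_{0.025, 57} = 2.002465.
Margin = t* × SE = 2.002465 × 0.105003 = 0.21027.
CI: 0.804 ± 0.21027 → (0.594, 1.014).
With 95% confidence, each one-unit increase in curing temperature is associated with a change of between 0.594 and 1.014 MPa in tensile strength.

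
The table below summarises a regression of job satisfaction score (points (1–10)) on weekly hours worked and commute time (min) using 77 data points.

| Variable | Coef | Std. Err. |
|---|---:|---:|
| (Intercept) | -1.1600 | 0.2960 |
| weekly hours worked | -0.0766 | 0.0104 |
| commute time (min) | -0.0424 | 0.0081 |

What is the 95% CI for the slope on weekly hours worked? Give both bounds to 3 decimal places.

Read off: b = -0.0766, SE = 0.0104 for weekly hours worked.
df = n − k − 1 = 77 − 2 − 1 = 74.
t* = t_{0.025, 74} = 1.992543.
Margin = t* × SE = 1.992543 × 0.0104 = 0.02072.
CI: -0.0766 ± 0.02072 → (-0.097, -0.056).

(-0.097, -0.056)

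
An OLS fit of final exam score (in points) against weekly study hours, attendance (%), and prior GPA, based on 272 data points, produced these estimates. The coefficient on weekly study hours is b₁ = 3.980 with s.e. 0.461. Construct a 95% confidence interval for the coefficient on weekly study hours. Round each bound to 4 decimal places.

(3.0724, 4.8876)

df = n − k − 1 = 272 − 3 − 1 = 268.
t* = t_{0.025, 268} = 1.968855.
Margin = t* × SE = 1.968855 × 0.461 = 0.907642.
CI: 3.980 ± 0.907642 → (3.0724, 4.8876).
With 95% confidence, each one-unit increase in weekly study hours is associated with a change of between 3.0724 and 4.8876 points in final exam score, holding the other predictors fixed.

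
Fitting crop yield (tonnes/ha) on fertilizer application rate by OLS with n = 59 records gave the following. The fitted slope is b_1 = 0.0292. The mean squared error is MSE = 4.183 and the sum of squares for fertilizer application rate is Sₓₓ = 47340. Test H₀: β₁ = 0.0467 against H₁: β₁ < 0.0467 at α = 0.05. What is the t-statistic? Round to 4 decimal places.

SE(b_1) = √(MSE/Sₓₓ) = √(4.183/47340) = 0.00940004.
t = (0.0292 − 0.0467) / 0.00940004 = -1.8617.
df = n − 2 = 57.
One-sided p ≈ 0.0339, which is < 0.05, so reject H₀.
There is evidence that the true slope on fertilizer application rate is below 0.0467 tonnes/ha per unit.

t = -1.8617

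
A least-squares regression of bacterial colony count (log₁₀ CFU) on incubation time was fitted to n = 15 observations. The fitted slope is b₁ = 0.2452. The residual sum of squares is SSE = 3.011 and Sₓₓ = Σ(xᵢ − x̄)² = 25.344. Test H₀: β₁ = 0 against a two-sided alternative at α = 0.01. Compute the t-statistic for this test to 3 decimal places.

MSE = SSE/(n − 2) = 3.011/13 = 0.231615.
SE(b₁) = √(MSE/Sₓₓ) = √(0.231615/25.344) = 0.0955974.
t = 0.2452 / 0.0955974 = 2.565.
df = n − 2 = 13.
Two-sided p ≈ 0.0235, which is ≥ 0.01, so fail to reject H₀.
The data do not give significant evidence of an association between incubation time and bacterial colony count.

t = 2.565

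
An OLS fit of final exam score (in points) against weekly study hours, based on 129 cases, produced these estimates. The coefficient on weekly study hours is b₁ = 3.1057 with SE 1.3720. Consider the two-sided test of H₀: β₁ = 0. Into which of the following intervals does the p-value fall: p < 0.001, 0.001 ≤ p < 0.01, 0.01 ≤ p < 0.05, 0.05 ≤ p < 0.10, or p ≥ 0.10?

0.01 ≤ p < 0.05

t = 3.1057 / 1.3720 = 2.264.
df = n − 2 = 129 − 2 = 127.
Two-sided p = 2·P(T_{127} > |t|) ≈ 0.0253.
So 0.01 ≤ p < 0.05.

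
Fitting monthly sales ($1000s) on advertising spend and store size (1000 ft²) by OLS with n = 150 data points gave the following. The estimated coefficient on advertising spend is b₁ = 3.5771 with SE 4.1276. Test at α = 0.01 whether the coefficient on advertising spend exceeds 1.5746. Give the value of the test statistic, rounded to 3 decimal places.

H₀: β₁ = 1.5746 vs H₁: β₁ > 1.5746.
t = (b₁ − β₁⁰)/SE = (3.5771 − 1.5746) / 4.1276 = 0.485.
df = n − k − 1 = 150 − 2 − 1 = 147.
One-sided p ≈ 0.3141, which is ≥ 0.01, so fail to reject H₀.
The data do not give significant evidence that the true slope on advertising spend exceeds 1.5746 $1000s per unit, holding the other predictors fixed.

t = 0.485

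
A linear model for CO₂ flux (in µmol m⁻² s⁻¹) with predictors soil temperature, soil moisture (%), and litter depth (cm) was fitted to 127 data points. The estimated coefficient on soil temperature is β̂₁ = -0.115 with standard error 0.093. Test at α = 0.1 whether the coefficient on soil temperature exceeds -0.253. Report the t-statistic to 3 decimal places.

t = 1.484

H₀: β₁ = -0.253 vs H₁: β₁ > -0.253.
t = (β̂₁ − β₁⁰)/SE = (-0.115 − (-0.253)) / 0.093 = 1.484.
df = n − k − 1 = 127 − 3 − 1 = 123.
One-sided p ≈ 0.0702, which is < 0.1, so reject H₀.
There is evidence that the true slope on soil temperature exceeds -0.253 µmol m⁻² s⁻¹ per unit, holding the other predictors fixed.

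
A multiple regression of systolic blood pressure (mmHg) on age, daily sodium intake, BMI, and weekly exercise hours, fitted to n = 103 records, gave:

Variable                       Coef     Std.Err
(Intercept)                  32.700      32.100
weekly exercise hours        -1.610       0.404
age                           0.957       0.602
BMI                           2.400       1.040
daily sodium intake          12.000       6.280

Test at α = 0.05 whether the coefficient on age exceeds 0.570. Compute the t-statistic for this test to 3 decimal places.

t = 0.643

Read off: b = 0.957, SE = 0.602 for age.
H₀: β₁ = 0.570 vs H₁: β₁ > 0.570.
t = (0.957 − 0.570) / 0.602 = 0.643.
df = n − k − 1 = 103 − 4 − 1 = 98.
One-sided p ≈ 0.2609, which is ≥ 0.05, so fail to reject H₀.
The data do not give significant evidence that the true slope on age exceeds 0.570 mmHg per unit, holding the other predictors fixed.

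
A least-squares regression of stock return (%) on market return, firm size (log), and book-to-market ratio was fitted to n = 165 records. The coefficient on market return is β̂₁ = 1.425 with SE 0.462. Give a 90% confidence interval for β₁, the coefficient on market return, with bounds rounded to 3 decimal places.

(0.661, 2.189)

df = n − k − 1 = 165 − 3 − 1 = 161.
t* = t_{0.05, 161} = 1.654373.
Margin = t* × SE = 1.654373 × 0.462 = 0.76432.
CI: 1.425 ± 0.76432 → (0.661, 2.189).
With 90% confidence, each one-unit increase in market return is associated with a change of between 0.661 and 2.189 % in stock return, holding the other predictors fixed.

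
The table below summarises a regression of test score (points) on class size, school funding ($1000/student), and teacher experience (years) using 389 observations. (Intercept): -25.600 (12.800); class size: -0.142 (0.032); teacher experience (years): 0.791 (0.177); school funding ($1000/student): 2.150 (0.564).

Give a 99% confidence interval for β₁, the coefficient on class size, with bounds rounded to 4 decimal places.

Read off: b = -0.142, SE = 0.032 for class size.
df = n − k − 1 = 389 − 3 − 1 = 385.
t* = t_{0.005, 385} = 2.588659.
Margin = t* × SE = 2.588659 × 0.032 = 0.082837.
CI: -0.142 ± 0.082837 → (-0.2248, -0.0592).

(-0.2248, -0.0592)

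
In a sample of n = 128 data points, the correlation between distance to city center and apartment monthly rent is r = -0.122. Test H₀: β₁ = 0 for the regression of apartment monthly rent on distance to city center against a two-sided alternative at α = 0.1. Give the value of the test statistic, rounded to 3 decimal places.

t = -1.380

t = r·√(n − 2)/√(1 − r²) = -0.122·√126/√0.985116 = -1.380.
df = n − 2 = 126.
Two-sided p ≈ 0.1701, which is ≥ 0.1, so fail to reject H₀.
The data do not give significant evidence of a linear association between distance to city center and apartment monthly rent.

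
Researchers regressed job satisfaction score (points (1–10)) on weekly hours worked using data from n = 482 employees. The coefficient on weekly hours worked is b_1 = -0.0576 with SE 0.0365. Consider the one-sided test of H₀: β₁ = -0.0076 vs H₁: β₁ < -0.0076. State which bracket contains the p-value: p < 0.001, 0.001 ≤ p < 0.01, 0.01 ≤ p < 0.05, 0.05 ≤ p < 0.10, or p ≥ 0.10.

t = (-0.0576 − (-0.0076)) / 0.0365 = -1.370.
df = n − 2 = 482 − 2 = 480.
One-sided p = P(T_{480} < t) ≈ 0.0857.
So 0.05 ≤ p < 0.10.

0.05 ≤ p < 0.10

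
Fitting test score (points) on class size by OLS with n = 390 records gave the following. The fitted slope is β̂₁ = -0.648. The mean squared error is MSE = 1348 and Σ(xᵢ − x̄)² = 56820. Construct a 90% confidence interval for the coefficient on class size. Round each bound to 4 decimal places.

(-0.9020, -0.3940)

SE(β̂₁) = √(MSE/Sₓₓ) = √(1348/56820) = 0.154026.
df = n − 2 = 388.
t* = t_{0.05, 388} = 1.64879.
Margin = t* × SE = 1.64879 × 0.154026 = 0.253957.
CI: -0.648 ± 0.253957 → (-0.9020, -0.3940).
With 90% confidence, each one-unit increase in class size is associated with a change of between -0.9020 and -0.3940 points in test score.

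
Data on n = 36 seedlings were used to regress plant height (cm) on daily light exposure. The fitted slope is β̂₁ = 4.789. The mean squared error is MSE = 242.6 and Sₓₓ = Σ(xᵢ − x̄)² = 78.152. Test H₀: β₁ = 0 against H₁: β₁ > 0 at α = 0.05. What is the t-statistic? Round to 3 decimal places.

SE(β̂₁) = √(MSE/Sₓₓ) = √(242.6/78.152) = 1.76188.
t = 4.789 / 1.76188 = 2.718.
df = n − 2 = 34.
One-sided p ≈ 0.0051, which is < 0.05, so reject H₀.
There is evidence that the true slope on daily light exposure is positive.

t = 2.718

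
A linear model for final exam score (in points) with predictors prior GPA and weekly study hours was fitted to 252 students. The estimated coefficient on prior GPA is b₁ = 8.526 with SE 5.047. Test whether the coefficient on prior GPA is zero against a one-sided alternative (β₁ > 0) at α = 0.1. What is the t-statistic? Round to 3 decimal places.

t = 1.689

H₀: β₁ = 0 vs H₁: β₁ > 0.
t = (b₁ − β₁⁰)/SE = 8.526 / 5.047 = 1.689.
df = n − k − 1 = 252 − 2 − 1 = 249.
One-sided p ≈ 0.0462, which is < 0.1, so reject H₀.
There is evidence that the true slope on prior GPA is positive, holding the other predictors fixed.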